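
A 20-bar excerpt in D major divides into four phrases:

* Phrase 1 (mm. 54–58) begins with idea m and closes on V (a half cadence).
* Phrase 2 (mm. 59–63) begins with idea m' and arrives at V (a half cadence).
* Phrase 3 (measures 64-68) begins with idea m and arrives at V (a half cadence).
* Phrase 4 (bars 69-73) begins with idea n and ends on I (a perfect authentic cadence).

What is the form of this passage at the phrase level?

parallel double period

Four phrases in two halves: the first half (mm. 54–63) ends with a half cadence, the second (mm. 64–73) with a perfect authentic cadence — a large antecedent–consequent pair, i.e. a double period.
Phrase 3 begins with the same material as phrase 1, making it parallel.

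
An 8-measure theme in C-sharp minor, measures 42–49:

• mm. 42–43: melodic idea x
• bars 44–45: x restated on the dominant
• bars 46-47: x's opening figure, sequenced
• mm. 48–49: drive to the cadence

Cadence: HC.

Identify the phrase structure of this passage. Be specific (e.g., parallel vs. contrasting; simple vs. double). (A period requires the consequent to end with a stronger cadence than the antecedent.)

Basic idea (mm. 42–43) + its repetition (mm. 44-45) form the presentation; fragmentation and cadence (mm. 46–49) form the continuation — the 8-bar whole is a sentence.

sentence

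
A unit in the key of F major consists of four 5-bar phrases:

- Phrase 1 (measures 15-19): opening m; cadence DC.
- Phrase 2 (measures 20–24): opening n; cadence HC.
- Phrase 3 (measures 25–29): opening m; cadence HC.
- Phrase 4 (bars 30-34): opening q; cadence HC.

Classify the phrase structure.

Phrase 4 ends with a half cadence, no stronger than phrase 2's half cadence, so the four phrases do not form a double period; nor do phrases 3–4 duplicate 1–2, so it is not a repeated period. With no phrase reaching a conclusive cadence, the passage is a phrase group.

phrase group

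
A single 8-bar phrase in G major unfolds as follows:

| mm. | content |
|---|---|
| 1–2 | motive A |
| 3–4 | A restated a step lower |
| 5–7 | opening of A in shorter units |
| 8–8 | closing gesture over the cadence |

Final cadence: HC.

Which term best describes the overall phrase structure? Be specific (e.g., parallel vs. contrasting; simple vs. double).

Basic idea (measures 1–2) + its repetition (mm. 3–4) form the presentation; fragmentation and cadence (measures 5-8) form the continuation — the 8-bar whole is a sentence.

sentence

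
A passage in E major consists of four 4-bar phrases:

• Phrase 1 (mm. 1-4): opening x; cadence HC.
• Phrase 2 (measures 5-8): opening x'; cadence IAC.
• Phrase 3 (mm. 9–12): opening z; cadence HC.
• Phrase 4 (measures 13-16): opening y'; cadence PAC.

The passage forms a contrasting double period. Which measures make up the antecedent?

measures 1–8

In a double period the first pair of phrases (ending imperfect authentic cadence) is the large antecedent and the second pair (ending perfect authentic cadence) is the large consequent; the antecedent is measures 1–8.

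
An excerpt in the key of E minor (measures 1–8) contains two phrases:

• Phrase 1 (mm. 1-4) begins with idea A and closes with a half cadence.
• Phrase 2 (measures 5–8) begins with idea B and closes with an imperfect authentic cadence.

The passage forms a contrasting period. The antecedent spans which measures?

measures 1–4

The antecedent is the phrase ending with the weaker cadence (half cadence, phrase 1) and the consequent the one ending more conclusively (imperfect authentic cadence, phrase 2); the antecedent is bars 1–4.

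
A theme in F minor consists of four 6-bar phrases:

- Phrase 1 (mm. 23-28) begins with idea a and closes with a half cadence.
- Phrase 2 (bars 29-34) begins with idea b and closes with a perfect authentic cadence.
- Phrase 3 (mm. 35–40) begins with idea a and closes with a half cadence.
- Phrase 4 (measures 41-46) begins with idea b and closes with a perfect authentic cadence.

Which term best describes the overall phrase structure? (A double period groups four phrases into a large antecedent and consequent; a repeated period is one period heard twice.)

The cadence pattern HC–PAC–HC–PAC is weak–strong twice, and phrases 3–4 restate phrases 1–2: a period heard twice, not a double period (which would end weakly at phrase 2).

repeated period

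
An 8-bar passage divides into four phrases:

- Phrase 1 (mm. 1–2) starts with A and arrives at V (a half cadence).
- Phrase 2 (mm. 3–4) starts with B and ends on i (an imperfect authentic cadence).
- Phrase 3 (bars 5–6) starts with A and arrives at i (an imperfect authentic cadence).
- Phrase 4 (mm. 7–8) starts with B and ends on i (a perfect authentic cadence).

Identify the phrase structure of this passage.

Four phrases in two halves: the first half (mm. 1–4) ends with an imperfect authentic cadence, the second (measures 5–8) with a perfect authentic cadence — a large antecedent–consequent pair, i.e. a double period.
Phrase 3 begins with the same material as phrase 1, making it parallel.

parallel double period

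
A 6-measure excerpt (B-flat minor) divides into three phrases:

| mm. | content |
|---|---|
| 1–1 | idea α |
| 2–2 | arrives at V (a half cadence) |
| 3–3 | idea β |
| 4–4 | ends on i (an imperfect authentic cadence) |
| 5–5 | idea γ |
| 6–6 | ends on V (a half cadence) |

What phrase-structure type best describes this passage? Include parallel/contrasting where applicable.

The final phrase closes with a half cadence, which is not stronger than the preceding imperfect authentic cadence; the 3 phrases lack an overall antecedent–consequent design and so form a phrase group.

phrase group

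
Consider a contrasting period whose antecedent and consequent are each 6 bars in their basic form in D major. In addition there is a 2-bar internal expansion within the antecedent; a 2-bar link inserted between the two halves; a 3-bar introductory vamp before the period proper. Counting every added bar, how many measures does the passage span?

Basic contrasting period: 6 + 6 = 12 bars.
12 (basic form) + 2 (internal expansion) + 2 (link) + 3 (introduction) = 19.

19 measures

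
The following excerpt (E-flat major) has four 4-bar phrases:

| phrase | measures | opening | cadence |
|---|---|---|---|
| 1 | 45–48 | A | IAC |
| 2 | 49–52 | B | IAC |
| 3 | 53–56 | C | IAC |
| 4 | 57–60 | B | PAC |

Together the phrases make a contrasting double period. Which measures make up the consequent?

measures 53–60

In a double period the first pair of phrases (ending imperfect authentic cadence) is the large antecedent and the second pair (ending perfect authentic cadence) is the large consequent; the consequent is measures 53–60.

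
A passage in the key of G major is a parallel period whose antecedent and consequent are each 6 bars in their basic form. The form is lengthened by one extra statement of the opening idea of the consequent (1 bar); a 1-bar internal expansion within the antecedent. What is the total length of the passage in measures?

14 measures

Basic parallel period: 6 + 6 = 12 bars.
12 (basic form) + 1 (extra statement) + 1 (internal expansion) = 14.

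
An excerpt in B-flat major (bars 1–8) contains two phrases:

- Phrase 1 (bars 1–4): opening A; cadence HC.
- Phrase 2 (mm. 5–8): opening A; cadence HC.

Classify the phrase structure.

Both phrases have the same opening (A) and the same cadence (half cadence): the second is a restatement, not a consequent, so this is a repeated phrase rather than a period.

repeated phrase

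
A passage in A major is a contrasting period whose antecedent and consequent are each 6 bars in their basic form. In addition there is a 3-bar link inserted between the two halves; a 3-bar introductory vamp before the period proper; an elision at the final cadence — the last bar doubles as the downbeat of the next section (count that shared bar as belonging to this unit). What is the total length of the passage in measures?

Basic contrasting period: 6 + 6 = 12 bars.
12 (basic form) + 3 (link) + 3 (introduction) = 18.
The elision shares a bar with the next section but does not change this unit's count.

18 measures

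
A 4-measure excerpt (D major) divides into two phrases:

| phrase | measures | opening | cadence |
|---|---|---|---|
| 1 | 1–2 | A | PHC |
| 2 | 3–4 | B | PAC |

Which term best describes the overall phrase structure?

contrasting period

Phrase 1 ends with a Phrygian half cadence (weaker) and phrase 2 with a perfect authentic cadence (stronger): antecedent + consequent = a period.
The two phrases open with different material (A / B), so the period is contrasting.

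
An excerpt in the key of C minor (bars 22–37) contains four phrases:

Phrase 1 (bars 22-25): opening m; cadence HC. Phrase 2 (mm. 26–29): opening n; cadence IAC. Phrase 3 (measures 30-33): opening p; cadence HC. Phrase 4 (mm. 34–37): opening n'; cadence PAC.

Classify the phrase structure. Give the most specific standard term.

Four phrases in two halves: the first half (mm. 22–29) ends with an imperfect authentic cadence, the second (bars 30–37) with a perfect authentic cadence — a large antecedent–consequent pair, i.e. a double period.
Phrase 3 begins with different material from phrase 1, making it contrasting.

contrasting double period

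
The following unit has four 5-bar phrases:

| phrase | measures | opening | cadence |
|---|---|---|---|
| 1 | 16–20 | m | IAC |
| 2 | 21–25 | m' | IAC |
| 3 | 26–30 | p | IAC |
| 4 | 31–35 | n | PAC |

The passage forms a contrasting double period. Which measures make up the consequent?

In a double period the first pair of phrases (ending imperfect authentic cadence) is the large antecedent and the second pair (ending perfect authentic cadence) is the large consequent; the consequent is measures 26–35.

measures 26–35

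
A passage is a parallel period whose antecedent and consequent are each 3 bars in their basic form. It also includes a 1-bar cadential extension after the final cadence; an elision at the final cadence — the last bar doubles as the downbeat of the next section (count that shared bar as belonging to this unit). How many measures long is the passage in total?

Basic parallel period: 3 + 3 = 6 bars.
6 (basic form) + 1 (cadential extension) = 7.
The elision shares a bar with the next section but does not change this unit's count.

7 measures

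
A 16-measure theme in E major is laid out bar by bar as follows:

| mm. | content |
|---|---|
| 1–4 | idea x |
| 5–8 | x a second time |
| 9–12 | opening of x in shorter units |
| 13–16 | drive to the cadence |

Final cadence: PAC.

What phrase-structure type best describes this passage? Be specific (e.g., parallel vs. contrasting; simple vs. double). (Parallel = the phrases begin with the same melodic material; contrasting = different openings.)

Basic idea (mm. 1-4) + its repetition (measures 5–8) form the presentation; fragmentation and cadence (bars 9-16) form the continuation — the 16-bar whole is a sentence.

sentence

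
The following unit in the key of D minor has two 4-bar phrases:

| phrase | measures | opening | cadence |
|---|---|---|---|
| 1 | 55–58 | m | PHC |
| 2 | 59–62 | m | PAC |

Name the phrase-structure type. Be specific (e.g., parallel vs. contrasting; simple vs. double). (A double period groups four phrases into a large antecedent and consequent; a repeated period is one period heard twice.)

parallel period

Phrase 1 ends with a Phrygian half cadence (weaker) and phrase 2 with a perfect authentic cadence (stronger): antecedent + consequent = a period.
The two phrases open with the same material (m / m), so the period is parallel.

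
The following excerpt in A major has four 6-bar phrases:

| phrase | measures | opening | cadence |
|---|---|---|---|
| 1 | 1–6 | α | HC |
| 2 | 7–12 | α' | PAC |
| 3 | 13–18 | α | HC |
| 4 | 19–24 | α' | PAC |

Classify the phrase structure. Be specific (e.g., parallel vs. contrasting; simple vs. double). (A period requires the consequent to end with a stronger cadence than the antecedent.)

The cadence pattern HC–PAC–HC–PAC is weak–strong twice, and phrases 3–4 restate phrases 1–2: a period heard twice, not a double period (which would end weakly at phrase 2).

repeated period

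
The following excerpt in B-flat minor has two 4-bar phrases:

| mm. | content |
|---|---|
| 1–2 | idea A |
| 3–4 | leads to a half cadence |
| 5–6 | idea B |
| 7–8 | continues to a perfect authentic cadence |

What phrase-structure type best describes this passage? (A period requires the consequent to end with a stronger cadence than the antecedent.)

contrasting period

Phrase 1 ends with a half cadence (weaker) and phrase 2 with a perfect authentic cadence (stronger): antecedent + consequent = a period.
The two phrases open with different material (A / B), so the period is contrasting.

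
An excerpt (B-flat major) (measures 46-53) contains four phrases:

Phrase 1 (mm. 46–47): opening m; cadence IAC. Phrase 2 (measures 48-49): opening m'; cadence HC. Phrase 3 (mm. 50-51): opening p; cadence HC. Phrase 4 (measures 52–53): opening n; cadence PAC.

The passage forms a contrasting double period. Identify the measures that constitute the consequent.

In a double period the four phrases pair into a large antecedent (phrases 1–2, ending half cadence) and a large consequent (phrases 3–4, ending perfect authentic cadence). The consequent spans bars 50–53.

measures 50–53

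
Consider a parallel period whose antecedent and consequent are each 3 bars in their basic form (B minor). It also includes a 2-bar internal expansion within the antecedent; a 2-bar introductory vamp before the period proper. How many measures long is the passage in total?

10 measures

Basic parallel period: 3 + 3 = 6 bars.
6 (basic form) + 2 (internal expansion) + 2 (introduction) = 10.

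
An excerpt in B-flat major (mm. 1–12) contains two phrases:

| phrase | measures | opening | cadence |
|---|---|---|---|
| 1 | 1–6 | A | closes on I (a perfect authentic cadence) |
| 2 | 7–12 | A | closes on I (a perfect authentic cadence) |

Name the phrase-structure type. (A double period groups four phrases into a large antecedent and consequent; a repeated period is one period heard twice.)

repeated phrase

Both phrases have the same opening (A) and the same cadence (perfect authentic cadence): the second is a restatement, not a consequent, so this is a repeated phrase rather than a period.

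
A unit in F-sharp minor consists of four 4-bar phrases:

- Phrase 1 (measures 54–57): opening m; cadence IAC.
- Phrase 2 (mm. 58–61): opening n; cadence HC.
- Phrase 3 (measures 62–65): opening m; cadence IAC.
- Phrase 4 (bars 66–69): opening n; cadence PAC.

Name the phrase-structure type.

parallel double period

Four phrases in two halves: the first half (bars 54-61) ends with a half cadence, the second (mm. 62–69) with a perfect authentic cadence — a large antecedent–consequent pair, i.e. a double period.
Phrase 3 begins with the same material as phrase 1, making it parallel.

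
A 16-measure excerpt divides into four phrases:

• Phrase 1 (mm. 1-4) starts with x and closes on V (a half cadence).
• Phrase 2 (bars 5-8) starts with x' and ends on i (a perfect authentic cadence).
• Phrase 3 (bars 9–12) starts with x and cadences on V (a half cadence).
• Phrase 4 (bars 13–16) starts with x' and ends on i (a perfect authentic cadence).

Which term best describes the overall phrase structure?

The cadence pattern HC–PAC–HC–PAC is weak–strong twice, and phrases 3–4 restate phrases 1–2: a period heard twice, not a double period (which would end weakly at phrase 2).

repeated period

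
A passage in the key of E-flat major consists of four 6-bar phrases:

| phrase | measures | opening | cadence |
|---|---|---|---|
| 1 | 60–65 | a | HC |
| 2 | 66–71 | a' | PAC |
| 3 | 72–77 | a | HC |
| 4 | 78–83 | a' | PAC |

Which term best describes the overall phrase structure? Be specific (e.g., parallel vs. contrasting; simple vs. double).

repeated period

The cadence pattern HC–PAC–HC–PAC is weak–strong twice, and phrases 3–4 restate phrases 1–2: a period heard twice, not a double period (which would end weakly at phrase 2).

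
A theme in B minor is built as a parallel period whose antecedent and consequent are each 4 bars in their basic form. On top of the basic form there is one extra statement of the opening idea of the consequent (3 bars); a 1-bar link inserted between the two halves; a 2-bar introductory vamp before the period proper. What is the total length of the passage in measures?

Basic parallel period: 4 + 4 = 8 bars.
8 (basic form) + 3 (extra statement) + 1 (link) + 2 (introduction) = 14.

14 measures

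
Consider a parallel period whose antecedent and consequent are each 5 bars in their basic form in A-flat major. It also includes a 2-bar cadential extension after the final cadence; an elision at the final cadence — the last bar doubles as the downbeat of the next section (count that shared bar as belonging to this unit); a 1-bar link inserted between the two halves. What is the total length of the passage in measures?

Basic parallel period: 5 + 5 = 10 bars.
10 (basic form) + 2 (cadential extension) + 1 (link) = 13.
The elision shares a bar with the next section but does not change this unit's count.

13 measures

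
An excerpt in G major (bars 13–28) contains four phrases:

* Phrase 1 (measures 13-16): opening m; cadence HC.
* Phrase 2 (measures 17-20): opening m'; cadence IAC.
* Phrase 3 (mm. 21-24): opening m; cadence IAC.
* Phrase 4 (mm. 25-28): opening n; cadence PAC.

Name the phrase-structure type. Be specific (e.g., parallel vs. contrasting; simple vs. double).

parallel double period

Four phrases in two halves: the first half (bars 13–20) ends with an imperfect authentic cadence, the second (bars 21-28) with a perfect authentic cadence — a large antecedent–consequent pair, i.e. a double period.
Phrase 3 begins with the same material as phrase 1, making it parallel.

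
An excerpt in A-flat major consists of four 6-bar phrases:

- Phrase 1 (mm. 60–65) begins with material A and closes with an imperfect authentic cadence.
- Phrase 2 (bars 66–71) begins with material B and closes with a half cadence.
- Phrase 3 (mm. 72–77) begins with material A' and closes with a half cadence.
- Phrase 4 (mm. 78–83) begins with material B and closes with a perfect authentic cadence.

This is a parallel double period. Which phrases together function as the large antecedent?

In a double period the first pair of phrases (ending half cadence) is the large antecedent and the second pair (ending perfect authentic cadence) is the large consequent; the antecedent is phrases 1 and 2.

phrases 1 and 2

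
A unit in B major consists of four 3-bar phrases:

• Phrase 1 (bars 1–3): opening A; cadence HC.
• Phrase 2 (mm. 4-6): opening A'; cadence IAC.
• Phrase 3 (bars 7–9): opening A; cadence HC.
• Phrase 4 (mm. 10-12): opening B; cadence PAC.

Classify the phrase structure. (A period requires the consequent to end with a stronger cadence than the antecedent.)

Four phrases in two halves: the first half (measures 1–6) ends with an imperfect authentic cadence, the second (measures 7–12) with a perfect authentic cadence — a large antecedent–consequent pair, i.e. a double period.
Phrase 3 begins with the same material as phrase 1, making it parallel.

parallel double period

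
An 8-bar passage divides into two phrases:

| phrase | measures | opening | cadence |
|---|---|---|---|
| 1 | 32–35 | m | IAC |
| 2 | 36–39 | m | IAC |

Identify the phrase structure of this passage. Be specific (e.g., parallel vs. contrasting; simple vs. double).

repeated phrase

Both phrases have the same opening (m) and the same cadence (imperfect authentic cadence): the second is a restatement, not a consequent, so this is a repeated phrase rather than a period.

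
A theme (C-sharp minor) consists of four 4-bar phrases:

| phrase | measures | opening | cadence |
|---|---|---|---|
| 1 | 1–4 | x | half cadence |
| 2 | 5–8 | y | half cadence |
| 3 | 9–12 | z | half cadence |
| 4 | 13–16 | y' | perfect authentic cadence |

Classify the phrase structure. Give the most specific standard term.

contrasting double period

Four phrases in two halves: the first half (mm. 1–8) ends with a half cadence, the second (bars 9-16) with a perfect authentic cadence — a large antecedent–consequent pair, i.e. a double period.
Phrase 3 begins with different material from phrase 1, making it contrasting.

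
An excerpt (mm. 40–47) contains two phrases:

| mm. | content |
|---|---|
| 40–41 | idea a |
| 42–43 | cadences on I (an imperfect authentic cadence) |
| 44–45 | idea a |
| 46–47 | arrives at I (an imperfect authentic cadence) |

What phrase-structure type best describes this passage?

Both phrases have the same opening (a) and the same cadence (imperfect authentic cadence): the second is a restatement, not a consequent, so this is a repeated phrase rather than a period.

repeated phrase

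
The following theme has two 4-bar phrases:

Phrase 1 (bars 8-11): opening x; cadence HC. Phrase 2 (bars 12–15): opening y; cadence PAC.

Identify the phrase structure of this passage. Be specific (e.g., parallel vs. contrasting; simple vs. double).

contrasting period

Phrase 1 ends with a half cadence (weaker) and phrase 2 with a perfect authentic cadence (stronger): antecedent + consequent = a period.
The two phrases open with different material (x / y), so the period is contrasting.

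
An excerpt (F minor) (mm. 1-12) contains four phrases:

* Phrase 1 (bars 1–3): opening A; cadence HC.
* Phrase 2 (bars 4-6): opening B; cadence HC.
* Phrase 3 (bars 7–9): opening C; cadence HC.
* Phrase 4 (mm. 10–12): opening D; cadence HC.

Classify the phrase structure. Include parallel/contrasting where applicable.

Phrase 4 ends with a half cadence, no stronger than phrase 2's half cadence, so the four phrases do not form a double period; nor do phrases 3–4 duplicate 1–2, so it is not a repeated period. With no phrase reaching a conclusive cadence, the passage is a phrase group.

phrase group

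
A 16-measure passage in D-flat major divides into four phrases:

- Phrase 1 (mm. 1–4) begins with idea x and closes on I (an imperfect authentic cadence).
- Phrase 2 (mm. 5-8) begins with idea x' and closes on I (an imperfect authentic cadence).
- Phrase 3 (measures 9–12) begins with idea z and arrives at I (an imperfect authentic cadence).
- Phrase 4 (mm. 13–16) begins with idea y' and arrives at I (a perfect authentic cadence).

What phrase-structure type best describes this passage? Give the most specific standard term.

Four phrases in two halves: the first half (bars 1–8) ends with an imperfect authentic cadence, the second (measures 9–16) with a perfect authentic cadence — a large antecedent–consequent pair, i.e. a double period.
Phrase 3 begins with different material from phrase 1, making it contrasting.

contrasting double period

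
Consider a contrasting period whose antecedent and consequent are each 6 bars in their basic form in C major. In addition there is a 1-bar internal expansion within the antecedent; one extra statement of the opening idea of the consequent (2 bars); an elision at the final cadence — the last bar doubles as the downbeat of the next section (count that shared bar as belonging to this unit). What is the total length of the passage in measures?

Basic contrasting period: 6 + 6 = 12 bars.
12 (basic form) + 1 (internal expansion) + 2 (extra statement) = 15.
The elision shares a bar with the next section but does not change this unit's count.

15 measures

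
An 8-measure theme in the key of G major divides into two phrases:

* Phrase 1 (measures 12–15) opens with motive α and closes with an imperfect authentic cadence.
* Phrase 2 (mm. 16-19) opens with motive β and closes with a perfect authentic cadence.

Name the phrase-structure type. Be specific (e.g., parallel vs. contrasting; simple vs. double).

Phrase 1 ends with an imperfect authentic cadence (weaker) and phrase 2 with a perfect authentic cadence (stronger): antecedent + consequent = a period.
The two phrases open with different material (α / β), so the period is contrasting.

contrasting period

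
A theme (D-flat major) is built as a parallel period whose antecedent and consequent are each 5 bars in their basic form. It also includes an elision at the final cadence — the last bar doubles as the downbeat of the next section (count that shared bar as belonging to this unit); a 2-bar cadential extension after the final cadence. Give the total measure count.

Basic parallel period: 5 + 5 = 10 bars.
10 (basic form) + 2 (cadential extension) = 12.
The elision shares a bar with the next section but does not change this unit's count.

12 measures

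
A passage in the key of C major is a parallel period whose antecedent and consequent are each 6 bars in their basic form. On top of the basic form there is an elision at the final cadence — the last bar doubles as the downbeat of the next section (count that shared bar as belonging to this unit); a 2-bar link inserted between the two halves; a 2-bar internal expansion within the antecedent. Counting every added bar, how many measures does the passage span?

Basic parallel period: 6 + 6 = 12 bars.
12 (basic form) + 2 (link) + 2 (internal expansion) = 16.
The elision shares a bar with the next section but does not change this unit's count.

16 measures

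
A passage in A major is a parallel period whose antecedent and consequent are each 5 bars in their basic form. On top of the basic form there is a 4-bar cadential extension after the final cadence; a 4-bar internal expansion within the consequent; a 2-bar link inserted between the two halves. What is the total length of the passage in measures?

Basic parallel period: 5 + 5 = 10 bars.
10 (basic form) + 4 (cadential extension) + 4 (internal expansion) + 2 (link) = 20.

20 measures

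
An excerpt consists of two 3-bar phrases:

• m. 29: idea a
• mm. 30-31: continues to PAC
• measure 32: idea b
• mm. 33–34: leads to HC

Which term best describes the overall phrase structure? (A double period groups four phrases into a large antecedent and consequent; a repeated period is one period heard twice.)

The second phrase closes with a half cadence, which is not stronger than the first phrase's perfect authentic cadence; without a weak→strong cadential pair there is no antecedent–consequent relationship, so this is a phrase group rather than a period.

phrase group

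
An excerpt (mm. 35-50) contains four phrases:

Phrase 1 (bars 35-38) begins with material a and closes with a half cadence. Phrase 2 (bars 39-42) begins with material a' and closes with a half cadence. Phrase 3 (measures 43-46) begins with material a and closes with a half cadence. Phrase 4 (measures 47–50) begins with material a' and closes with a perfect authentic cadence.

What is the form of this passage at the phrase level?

parallel double period

Four phrases in two halves: the first half (mm. 35–42) ends with a half cadence, the second (measures 43–50) with a perfect authentic cadence — a large antecedent–consequent pair, i.e. a double period.
Phrase 3 begins with the same material as phrase 1, making it parallel.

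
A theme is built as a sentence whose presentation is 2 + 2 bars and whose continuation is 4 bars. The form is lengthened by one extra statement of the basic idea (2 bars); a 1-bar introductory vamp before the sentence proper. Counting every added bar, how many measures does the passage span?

Basic sentence: 2 + 2 + 4 = 8 bars.
8 (basic form) + 2 (extra statement) + 1 (introduction) = 11.

11 measures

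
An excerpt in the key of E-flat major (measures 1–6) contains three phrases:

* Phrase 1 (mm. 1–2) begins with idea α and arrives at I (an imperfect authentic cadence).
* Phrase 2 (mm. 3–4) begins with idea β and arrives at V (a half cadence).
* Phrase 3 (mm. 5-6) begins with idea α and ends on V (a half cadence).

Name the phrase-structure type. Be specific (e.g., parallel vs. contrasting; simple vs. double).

phrase group

The final phrase closes with a half cadence, which is not stronger than the preceding half cadence; the 3 phrases lack an overall antecedent–consequent design and so form a phrase group.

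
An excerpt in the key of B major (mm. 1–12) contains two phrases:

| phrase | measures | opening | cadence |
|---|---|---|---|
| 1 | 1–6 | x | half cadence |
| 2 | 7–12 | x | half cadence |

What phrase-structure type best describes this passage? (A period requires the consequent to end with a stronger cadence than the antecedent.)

repeated phrase

Both phrases have the same opening (x) and the same cadence (half cadence): the second is a restatement, not a consequent, so this is a repeated phrase rather than a period.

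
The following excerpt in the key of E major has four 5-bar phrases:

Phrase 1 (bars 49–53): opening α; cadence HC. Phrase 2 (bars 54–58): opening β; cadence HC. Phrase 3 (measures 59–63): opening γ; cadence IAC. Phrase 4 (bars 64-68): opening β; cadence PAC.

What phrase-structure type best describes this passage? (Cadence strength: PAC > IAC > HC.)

Four phrases in two halves: the first half (measures 49-58) ends with a half cadence, the second (measures 59–68) with a perfect authentic cadence — a large antecedent–consequent pair, i.e. a double period.
Phrase 3 begins with different material from phrase 1, making it contrasting.

contrasting double period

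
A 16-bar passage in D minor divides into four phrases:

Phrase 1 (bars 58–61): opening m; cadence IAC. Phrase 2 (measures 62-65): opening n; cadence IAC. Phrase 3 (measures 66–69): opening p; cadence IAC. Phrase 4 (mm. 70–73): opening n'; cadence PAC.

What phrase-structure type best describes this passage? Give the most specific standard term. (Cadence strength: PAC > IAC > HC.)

contrasting double period

Four phrases in two halves: the first half (mm. 58–65) ends with an imperfect authentic cadence, the second (mm. 66–73) with a perfect authentic cadence — a large antecedent–consequent pair, i.e. a double period.
Phrase 3 begins with different material from phrase 1, making it contrasting.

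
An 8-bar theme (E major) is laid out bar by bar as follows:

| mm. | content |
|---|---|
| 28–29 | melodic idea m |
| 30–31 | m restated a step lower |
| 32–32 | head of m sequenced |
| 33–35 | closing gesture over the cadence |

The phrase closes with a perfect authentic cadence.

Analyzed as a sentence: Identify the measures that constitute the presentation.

The presentation of a sentence is the basic idea (measures 28–29) plus its repetition (measures 30–31); the presentation is therefore mm. 28–31.

measures 28–31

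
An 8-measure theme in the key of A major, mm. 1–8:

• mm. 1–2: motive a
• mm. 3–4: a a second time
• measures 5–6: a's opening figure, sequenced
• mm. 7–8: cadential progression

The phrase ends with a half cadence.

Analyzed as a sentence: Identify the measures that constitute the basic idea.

measures 1–2

The presentation of a sentence is the basic idea (measures 1-2) plus its repetition (mm. 3–4); the basic idea is therefore mm. 1-2.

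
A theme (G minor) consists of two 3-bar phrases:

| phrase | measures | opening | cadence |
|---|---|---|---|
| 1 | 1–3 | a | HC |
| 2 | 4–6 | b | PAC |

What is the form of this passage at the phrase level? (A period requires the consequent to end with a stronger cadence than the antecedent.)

contrasting period

Phrase 1 ends with a half cadence (weaker) and phrase 2 with a perfect authentic cadence (stronger): antecedent + consequent = a period.
The two phrases open with different material (a / b), so the period is contrasting.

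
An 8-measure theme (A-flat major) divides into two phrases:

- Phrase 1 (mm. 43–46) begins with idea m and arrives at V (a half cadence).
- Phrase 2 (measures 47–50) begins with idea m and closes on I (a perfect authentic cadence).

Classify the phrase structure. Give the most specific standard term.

parallel period

Phrase 1 ends with a half cadence (weaker) and phrase 2 with a perfect authentic cadence (stronger): antecedent + consequent = a period.
The two phrases open with the same material (m / m), so the period is parallel.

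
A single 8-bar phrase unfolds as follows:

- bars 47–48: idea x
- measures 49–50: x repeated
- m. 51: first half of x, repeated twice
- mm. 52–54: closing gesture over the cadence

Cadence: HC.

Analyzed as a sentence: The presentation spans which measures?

measures 47–50

The presentation of a sentence is the basic idea (measures 47-48) plus its repetition (mm. 49–50); the presentation is therefore mm. 47–50.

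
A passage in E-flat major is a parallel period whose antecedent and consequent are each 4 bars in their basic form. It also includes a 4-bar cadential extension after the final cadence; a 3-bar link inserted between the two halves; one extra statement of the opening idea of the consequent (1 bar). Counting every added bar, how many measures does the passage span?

Basic parallel period: 4 + 4 = 8 bars.
8 (basic form) + 4 (cadential extension) + 3 (link) + 1 (extra statement) = 16.

16 measures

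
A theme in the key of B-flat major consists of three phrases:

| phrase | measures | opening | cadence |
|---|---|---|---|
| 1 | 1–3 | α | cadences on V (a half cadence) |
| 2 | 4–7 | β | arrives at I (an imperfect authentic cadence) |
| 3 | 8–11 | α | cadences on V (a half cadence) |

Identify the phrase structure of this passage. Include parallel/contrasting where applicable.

phrase group

The final phrase closes with a half cadence, which is not stronger than the preceding imperfect authentic cadence; the 3 phrases lack an overall antecedent–consequent design and so form a phrase group.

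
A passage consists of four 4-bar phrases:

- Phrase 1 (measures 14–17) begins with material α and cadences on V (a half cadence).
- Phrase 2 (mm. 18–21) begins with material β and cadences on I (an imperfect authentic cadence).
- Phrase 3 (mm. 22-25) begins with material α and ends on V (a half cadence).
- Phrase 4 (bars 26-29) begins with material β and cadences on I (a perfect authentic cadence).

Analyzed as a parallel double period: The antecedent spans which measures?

In a double period the four phrases pair into a large antecedent (phrases 1–2, ending imperfect authentic cadence) and a large consequent (phrases 3–4, ending perfect authentic cadence). The antecedent spans measures 14–21.

measures 14–21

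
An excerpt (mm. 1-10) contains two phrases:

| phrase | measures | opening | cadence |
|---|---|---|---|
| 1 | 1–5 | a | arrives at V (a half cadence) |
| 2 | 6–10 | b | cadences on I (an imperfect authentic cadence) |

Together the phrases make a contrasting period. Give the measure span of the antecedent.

The phrase ending with the weaker cadence (half cadence) is the antecedent; the one ending more conclusively (imperfect authentic cadence) is the consequent. The antecedent is measures 1–5.

measures 1–5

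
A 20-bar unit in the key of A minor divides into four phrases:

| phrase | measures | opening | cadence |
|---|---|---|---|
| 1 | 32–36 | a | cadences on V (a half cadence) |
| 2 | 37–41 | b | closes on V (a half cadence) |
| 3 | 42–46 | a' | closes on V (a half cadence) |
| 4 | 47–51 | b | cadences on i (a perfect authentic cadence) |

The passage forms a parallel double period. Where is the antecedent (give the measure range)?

In a double period the four phrases pair into a large antecedent (phrases 1–2, ending half cadence) and a large consequent (phrases 3–4, ending perfect authentic cadence). The antecedent spans mm. 32-41.

measures 32–41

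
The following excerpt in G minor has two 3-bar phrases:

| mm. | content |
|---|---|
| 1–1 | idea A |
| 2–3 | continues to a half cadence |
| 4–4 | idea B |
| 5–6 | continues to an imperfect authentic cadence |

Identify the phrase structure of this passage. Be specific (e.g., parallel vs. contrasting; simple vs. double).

Phrase 1 ends with a half cadence (weaker) and phrase 2 with an imperfect authentic cadence (stronger): antecedent + consequent = a period.
The two phrases open with different material (A / B), so the period is contrasting.

contrasting period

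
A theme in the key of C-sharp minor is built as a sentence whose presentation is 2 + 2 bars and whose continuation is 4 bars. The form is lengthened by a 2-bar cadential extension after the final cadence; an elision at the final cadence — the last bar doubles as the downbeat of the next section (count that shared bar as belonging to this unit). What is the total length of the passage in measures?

Basic sentence: 2 + 2 + 4 = 8 bars.
8 (basic form) + 2 (cadential extension) = 10.
The elision shares a bar with the next section but does not change this unit's count.

10 measures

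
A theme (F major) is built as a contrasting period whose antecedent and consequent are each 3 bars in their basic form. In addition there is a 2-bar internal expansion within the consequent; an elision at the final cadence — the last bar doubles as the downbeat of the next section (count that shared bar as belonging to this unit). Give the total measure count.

Basic contrasting period: 3 + 3 = 6 bars.
6 (basic form) + 2 (internal expansion) = 8.
The elision shares a bar with the next section but does not change this unit's count.

8 measures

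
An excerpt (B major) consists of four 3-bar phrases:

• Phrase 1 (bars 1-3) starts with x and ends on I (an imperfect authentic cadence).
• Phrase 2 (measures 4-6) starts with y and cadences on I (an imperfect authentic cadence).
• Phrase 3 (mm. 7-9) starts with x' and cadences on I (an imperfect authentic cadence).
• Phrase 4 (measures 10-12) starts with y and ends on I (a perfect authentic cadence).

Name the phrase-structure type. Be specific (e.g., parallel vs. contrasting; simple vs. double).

Four phrases in two halves: the first half (mm. 1–6) ends with an imperfect authentic cadence, the second (bars 7-12) with a perfect authentic cadence — a large antecedent–consequent pair, i.e. a double period.
Phrase 3 begins with the same material as phrase 1, making it parallel.

parallel double period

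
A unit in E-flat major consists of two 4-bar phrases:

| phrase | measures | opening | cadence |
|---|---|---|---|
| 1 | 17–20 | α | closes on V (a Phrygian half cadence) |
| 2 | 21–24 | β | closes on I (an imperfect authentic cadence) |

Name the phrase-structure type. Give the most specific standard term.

Phrase 1 ends with a Phrygian half cadence (weaker) and phrase 2 with an imperfect authentic cadence (stronger): antecedent + consequent = a period.
The two phrases open with different material (α / β), so the period is contrasting.

contrasting period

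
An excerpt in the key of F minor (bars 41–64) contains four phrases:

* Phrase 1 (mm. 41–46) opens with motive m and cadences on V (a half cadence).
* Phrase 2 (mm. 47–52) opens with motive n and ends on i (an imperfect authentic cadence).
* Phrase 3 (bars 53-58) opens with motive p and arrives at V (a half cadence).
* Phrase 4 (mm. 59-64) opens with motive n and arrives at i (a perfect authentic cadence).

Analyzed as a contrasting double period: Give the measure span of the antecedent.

measures 41–52

In a double period the four phrases pair into a large antecedent (phrases 1–2, ending imperfect authentic cadence) and a large consequent (phrases 3–4, ending perfect authentic cadence). The antecedent spans bars 41–52.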